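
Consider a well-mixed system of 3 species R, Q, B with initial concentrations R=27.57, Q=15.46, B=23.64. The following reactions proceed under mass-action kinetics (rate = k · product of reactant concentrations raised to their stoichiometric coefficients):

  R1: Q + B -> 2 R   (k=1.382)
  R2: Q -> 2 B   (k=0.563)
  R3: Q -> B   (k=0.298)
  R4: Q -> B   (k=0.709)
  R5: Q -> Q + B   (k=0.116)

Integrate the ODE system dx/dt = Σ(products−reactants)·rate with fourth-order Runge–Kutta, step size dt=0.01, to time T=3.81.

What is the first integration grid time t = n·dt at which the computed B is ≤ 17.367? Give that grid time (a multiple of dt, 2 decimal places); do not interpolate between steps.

Threshold first reached at t = 0.03

RK4 with dt=0.01: 381 steps to T=3.81. Trajectory (selected grid times):
t=0.00: R=27.57 Q=15.46 B=23.64
t=0.02: R=40.61 Q=8.58 B=17.64
t=0.03: R=44.14 Q=6.69 B=16.04
t=0.42: R=56.45 Q=0.01 B=10.65
t=0.85: R=56.46 Q=0.00 B=10.65
t=1.27: R=56.46 Q=0.00 B=10.65
t=1.69: R=56.46 Q=0.00 B=10.65
t=2.12: R=56.46 Q=0.00 B=10.65
t=2.54: R=56.46 Q=0.00 B=10.65
t=2.96: R=56.46 Q=0.00 B=10.65
t=3.39: R=56.46 Q=0.00 B=10.65
t=3.81: R=56.46 Q=0.00 B=10.65
B(0.02)=17.636 > 17.367 but B(0.03)=16.043 ≤ 17.367, so the first grid time is t=0.03.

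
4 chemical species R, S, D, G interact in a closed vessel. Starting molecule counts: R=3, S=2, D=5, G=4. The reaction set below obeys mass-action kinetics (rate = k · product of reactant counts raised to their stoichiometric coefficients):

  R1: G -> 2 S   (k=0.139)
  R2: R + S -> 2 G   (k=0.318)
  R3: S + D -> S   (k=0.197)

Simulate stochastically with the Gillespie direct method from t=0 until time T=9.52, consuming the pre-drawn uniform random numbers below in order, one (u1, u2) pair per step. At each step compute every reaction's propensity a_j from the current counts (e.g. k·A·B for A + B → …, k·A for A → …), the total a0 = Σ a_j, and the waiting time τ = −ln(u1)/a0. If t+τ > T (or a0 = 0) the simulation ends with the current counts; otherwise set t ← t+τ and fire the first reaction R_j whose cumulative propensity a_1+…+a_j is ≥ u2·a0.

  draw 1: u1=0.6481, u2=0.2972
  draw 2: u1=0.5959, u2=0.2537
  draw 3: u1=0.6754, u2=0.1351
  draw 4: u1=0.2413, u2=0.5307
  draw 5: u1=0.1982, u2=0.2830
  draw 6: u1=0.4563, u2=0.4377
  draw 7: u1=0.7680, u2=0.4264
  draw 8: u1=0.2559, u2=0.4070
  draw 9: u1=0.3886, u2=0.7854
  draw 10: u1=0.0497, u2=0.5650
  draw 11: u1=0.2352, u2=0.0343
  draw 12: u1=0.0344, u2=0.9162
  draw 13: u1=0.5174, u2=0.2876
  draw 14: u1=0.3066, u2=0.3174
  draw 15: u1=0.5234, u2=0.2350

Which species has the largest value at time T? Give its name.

Dominant species at T: S

t=0.000: R=3 S=2 D=5 G=4
Draw 1: a1=0.556, a2=1.908, a3=1.970, a0=4.434; τ=−ln(0.6481)/4.434=0.098 → t=0.098; u2·a0=0.2972·4.434=1.318; a1=0.556 < 1.318 ≤ a1+a2=2.464 → R2 fires; R=2 S=1 D=5 G=6
Draw 2: a1=0.834, a2=0.636, a3=0.985, a0=2.455; τ=−ln(0.5959)/2.455=0.211 → t=0.309; u2·a0=0.2537·2.455=0.623 ≤ a1=0.834 → R1 fires; R=2 S=3 D=5 G=5
Draw 3: a1=0.695, a2=1.908, a3=2.955, a0=5.558; τ=−ln(0.6754)/5.558=0.071 → t=0.379; u2·a0=0.1351·5.558=0.751; a1=0.695 < 0.751 ≤ a1+a2=2.603 → R2 fires; R=1 S=2 D=5 G=7
Draw 4: a1=0.973, a2=0.636, a3=1.970, a0=3.579; τ=−ln(0.2413)/3.579=0.397 → t=0.777; u2·a0=0.5307·3.579=1.899; a1+a2=1.609 < 1.899 ≤ a1+…+a3=3.579 → R3 fires; R=1 S=2 D=4 G=7
Draw 5: a1=0.973, a2=0.636, a3=1.576, a0=3.185; τ=−ln(0.1982)/3.185=0.508 → t=1.285; u2·a0=0.2830·3.185=0.901 ≤ a1=0.973 → R1 fires; R=1 S=4 D=4 G=6
Draw 6: a1=0.834, a2=1.272, a3=3.152, a0=5.258; τ=−ln(0.4563)/5.258=0.149 → t=1.434; u2·a0=0.4377·5.258=2.301; a1+a2=2.106 < 2.301 ≤ a1+…+a3=5.258 → R3 fires; R=1 S=4 D=3 G=6
Draw 7: a1=0.834, a2=1.272, a3=2.364, a0=4.470; τ=−ln(0.7680)/4.470=0.059 → t=1.493; u2·a0=0.4264·4.470=1.906; a1=0.834 < 1.906 ≤ a1+a2=2.106 → R2 fires; R=0 S=3 D=3 G=8
Draw 8: a1=1.112, a2=0.000, a3=1.773, a0=2.885; τ=−ln(0.2559)/2.885=0.472 → t=1.965; u2·a0=0.4070·2.885=1.174; a1+a2=1.112 < 1.174 ≤ a1+…+a3=2.885 → R3 fires; R=0 S=3 D=2 G=8
Draw 9: a1=1.112, a2=0.000, a3=1.182, a0=2.294; τ=−ln(0.3886)/2.294=0.412 → t=2.377; u2·a0=0.7854·2.294=1.802; a1+a2=1.112 < 1.802 ≤ a1+…+a3=2.294 → R3 fires; R=0 S=3 D=1 G=8
Draw 10: a1=1.112, a2=0.000, a3=0.591, a0=1.703; τ=−ln(0.0497)/1.703=1.763 → t=4.140; u2·a0=0.5650·1.703=0.962 ≤ a1=1.112 → R1 fires; R=0 S=5 D=1 G=7
Draw 11: a1=0.973, a2=0.000, a3=0.985, a0=1.958; τ=−ln(0.2352)/1.958=0.739 → t=4.879; u2·a0=0.0343·1.958=0.067 ≤ a1=0.973 → R1 fires; R=0 S=7 D=1 G=6
Draw 12: a1=0.834, a2=0.000, a3=1.379, a0=2.213; τ=−ln(0.0344)/2.213=1.523 → t=6.402; u2·a0=0.9162·2.213=2.028; a1+a2=0.834 < 2.028 ≤ a1+…+a3=2.213 → R3 fires; R=0 S=7 D=0 G=6
Draw 13: a1=0.834, a2=0.000, a3=0.000, a0=0.834; τ=−ln(0.5174)/0.834=0.790 → t=7.192; u2·a0=0.2876·0.834=0.240 ≤ a1=0.834 → R1 fires; R=0 S=9 D=0 G=5
Draw 14: a1=0.695, a2=0.000, a3=0.000, a0=0.695; τ=−ln(0.3066)/0.695=1.701 → t=8.893; u2·a0=0.3174·0.695=0.221 ≤ a1=0.695 → R1 fires; R=0 S=11 D=0 G=4
Draw 15: a1=0.556, a2=0.000, a3=0.000, a0=0.556; τ=−ln(0.5234)/0.556=1.164 → t=10.057 > T=9.52: stop.
At T=9.52: R=0 S=11 D=0 G=4; the largest is S.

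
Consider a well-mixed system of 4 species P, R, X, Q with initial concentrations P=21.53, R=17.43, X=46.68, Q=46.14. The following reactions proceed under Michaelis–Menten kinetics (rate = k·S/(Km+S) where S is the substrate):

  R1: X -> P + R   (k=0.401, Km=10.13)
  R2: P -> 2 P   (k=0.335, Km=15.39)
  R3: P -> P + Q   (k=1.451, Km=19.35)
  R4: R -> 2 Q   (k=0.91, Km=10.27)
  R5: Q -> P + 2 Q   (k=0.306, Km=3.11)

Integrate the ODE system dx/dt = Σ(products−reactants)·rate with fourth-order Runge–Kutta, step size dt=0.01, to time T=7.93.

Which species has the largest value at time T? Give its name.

RK4 with dt=0.01: 793 steps to T=7.93. Trajectory (selected grid times):
t=0.00: P=21.53 R=17.43 X=46.68 Q=46.14
t=0.88: P=22.25 R=17.22 X=46.39 Q=48.08
t=1.76: P=22.96 R=17.01 X=46.10 Q=50.02
t=2.64: P=23.68 R=16.80 X=45.81 Q=51.97
t=3.52: P=24.41 R=16.59 X=45.52 Q=53.92
t=4.41: P=25.14 R=16.38 X=45.23 Q=55.90
t=5.29: P=25.87 R=16.18 X=44.94 Q=57.86
t=6.17: P=26.60 R=15.98 X=44.66 Q=59.83
t=7.05: P=27.33 R=15.78 X=44.37 Q=61.80
t=7.93: P=28.06 R=15.58 X=44.08 Q=63.78
At T=7.93: P=28.06 R=15.58 X=44.08 Q=63.78; the largest is Q.

Dominant species at T: Q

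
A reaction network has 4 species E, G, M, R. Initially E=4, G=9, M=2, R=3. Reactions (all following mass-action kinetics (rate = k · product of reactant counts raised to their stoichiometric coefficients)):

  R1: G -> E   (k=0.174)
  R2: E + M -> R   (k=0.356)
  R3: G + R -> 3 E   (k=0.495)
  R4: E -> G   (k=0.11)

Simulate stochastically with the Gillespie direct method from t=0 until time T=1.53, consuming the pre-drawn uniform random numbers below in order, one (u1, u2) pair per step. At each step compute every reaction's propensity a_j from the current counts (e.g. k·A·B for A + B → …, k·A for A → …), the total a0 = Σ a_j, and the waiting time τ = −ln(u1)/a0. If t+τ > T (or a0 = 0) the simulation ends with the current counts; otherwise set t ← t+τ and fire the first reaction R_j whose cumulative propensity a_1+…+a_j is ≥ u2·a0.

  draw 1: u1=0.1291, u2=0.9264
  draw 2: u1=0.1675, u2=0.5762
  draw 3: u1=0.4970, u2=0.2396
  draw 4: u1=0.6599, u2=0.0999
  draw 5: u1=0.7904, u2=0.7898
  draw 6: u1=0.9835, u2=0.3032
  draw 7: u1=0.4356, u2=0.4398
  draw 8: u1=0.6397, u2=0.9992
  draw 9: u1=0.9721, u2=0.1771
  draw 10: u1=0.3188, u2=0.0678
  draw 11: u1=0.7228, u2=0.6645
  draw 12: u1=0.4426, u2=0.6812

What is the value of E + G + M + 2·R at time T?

Value at T = 21

Check how each reaction changes W = E + G + M + 2·R (weight of products minus weight of reactants):
R1: G -> E: (1·1) − (1·1) = 1 − 1 = 0
R2: E + M -> R: (2·1) − (1·1 + 1·1) = 2 − 2 = 0
R3: G + R -> 3 E: (1·3) − (1·1 + 2·1) = 3 − 3 = 0
R4: E -> G: (1·1) − (1·1) = 1 − 1 = 0
Every reaction leaves W unchanged, so W is conserved and no simulation is needed: W(T) = W(0) = 4 + 9 + 2 + 2·3 = 21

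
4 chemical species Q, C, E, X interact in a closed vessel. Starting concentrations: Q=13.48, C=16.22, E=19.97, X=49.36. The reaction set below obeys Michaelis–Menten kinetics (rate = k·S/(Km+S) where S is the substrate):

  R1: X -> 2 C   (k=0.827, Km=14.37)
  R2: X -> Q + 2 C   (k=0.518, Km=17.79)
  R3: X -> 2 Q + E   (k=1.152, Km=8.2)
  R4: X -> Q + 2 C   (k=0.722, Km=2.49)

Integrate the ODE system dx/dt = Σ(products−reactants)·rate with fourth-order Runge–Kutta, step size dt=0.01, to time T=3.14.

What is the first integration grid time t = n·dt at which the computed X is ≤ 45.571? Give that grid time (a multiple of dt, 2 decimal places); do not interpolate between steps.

RK4 with dt=0.01: 314 steps to T=3.14. Trajectory (selected grid times):
t=0.00: Q=13.48 C=16.22 E=19.97 X=49.36
t=0.35: Q=14.54 C=17.41 E=20.32 X=48.42
t=0.70: Q=15.61 C=18.60 E=20.66 X=47.48
t=1.05: Q=16.66 C=19.79 E=21.00 X=46.54
t=1.40: Q=17.72 C=20.97 E=21.35 X=45.61
t=1.41: Q=17.75 C=21.01 E=21.35 X=45.58
t=1.42: Q=17.78 C=21.04 E=21.36 X=45.55
t=1.74: Q=18.74 C=22.12 E=21.68 X=44.70
t=2.09: Q=19.79 C=23.29 E=22.02 X=43.78
t=2.44: Q=20.83 C=24.46 E=22.36 X=42.85
t=2.79: Q=21.88 C=25.63 E=22.69 X=41.93
t=3.14: Q=22.92 C=26.79 E=23.03 X=41.02
X(1.41)=45.582 > 45.571 but X(1.42)=45.555 ≤ 45.571, so the first grid time is t=1.42.

Threshold first reached at t = 1.42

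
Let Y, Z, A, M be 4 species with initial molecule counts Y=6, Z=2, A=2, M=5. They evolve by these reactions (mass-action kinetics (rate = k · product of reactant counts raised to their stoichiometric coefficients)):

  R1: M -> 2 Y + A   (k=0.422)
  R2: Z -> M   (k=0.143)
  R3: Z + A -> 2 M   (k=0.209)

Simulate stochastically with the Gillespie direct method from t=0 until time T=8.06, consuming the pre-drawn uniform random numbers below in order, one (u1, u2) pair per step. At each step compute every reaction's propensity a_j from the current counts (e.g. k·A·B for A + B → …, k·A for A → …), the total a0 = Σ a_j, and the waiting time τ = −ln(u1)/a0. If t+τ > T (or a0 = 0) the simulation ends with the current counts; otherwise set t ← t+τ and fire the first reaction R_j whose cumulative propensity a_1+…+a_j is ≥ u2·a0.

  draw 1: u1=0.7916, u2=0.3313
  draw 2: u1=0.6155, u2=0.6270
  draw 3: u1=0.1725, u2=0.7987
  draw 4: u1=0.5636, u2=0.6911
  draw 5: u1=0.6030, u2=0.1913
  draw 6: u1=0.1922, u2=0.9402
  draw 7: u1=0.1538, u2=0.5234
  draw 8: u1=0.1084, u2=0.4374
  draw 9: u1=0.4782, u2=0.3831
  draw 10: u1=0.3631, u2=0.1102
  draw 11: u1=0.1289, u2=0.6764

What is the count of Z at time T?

Z at T = 0

t=0.000: Y=6 Z=2 A=2 M=5
Draw 1: a1=2.110, a2=0.286, a3=0.836, a0=3.232; τ=−ln(0.7916)/3.232=0.072 → t=0.072; u2·a0=0.3313·3.232=1.071 ≤ a1=2.110 → R1 fires; Y=8 Z=2 A=3 M=4
Draw 2: a1=1.688, a2=0.286, a3=1.254, a0=3.228; τ=−ln(0.6155)/3.228=0.150 → t=0.223; u2·a0=0.6270·3.228=2.024; a1+a2=1.974 < 2.024 ≤ a1+…+a3=3.228 → R3 fires; Y=8 Z=1 A=2 M=6
Draw 3: a1=2.532, a2=0.143, a3=0.418, a0=3.093; τ=−ln(0.1725)/3.093=0.568 → t=0.791; u2·a0=0.7987·3.093=2.470 ≤ a1=2.532 → R1 fires; Y=10 Z=1 A=3 M=5
Draw 4: a1=2.110, a2=0.143, a3=0.627, a0=2.880; τ=−ln(0.5636)/2.880=0.199 → t=0.990; u2·a0=0.6911·2.880=1.990 ≤ a1=2.110 → R1 fires; Y=12 Z=1 A=4 M=4
Draw 5: a1=1.688, a2=0.143, a3=0.836, a0=2.667; τ=−ln(0.6030)/2.667=0.190 → t=1.180; u2·a0=0.1913·2.667=0.510 ≤ a1=1.688 → R1 fires; Y=14 Z=1 A=5 M=3
Draw 6: a1=1.266, a2=0.143, a3=1.045, a0=2.454; τ=−ln(0.1922)/2.454=0.672 → t=1.852; u2·a0=0.9402·2.454=2.307; a1+a2=1.409 < 2.307 ≤ a1+…+a3=2.454 → R3 fires; Y=14 Z=0 A=4 M=5
Draw 7: a1=2.110, a2=0.000, a3=0.000, a0=2.110; τ=−ln(0.1538)/2.110=0.887 → t=2.739; u2·a0=0.5234·2.110=1.104 ≤ a1=2.110 → R1 fires; Y=16 Z=0 A=5 M=4
Draw 8: a1=1.688, a2=0.000, a3=0.000, a0=1.688; τ=−ln(0.1084)/1.688=1.316 → t=4.055; u2·a0=0.4374·1.688=0.738 ≤ a1=1.688 → R1 fires; Y=18 Z=0 A=6 M=3
Draw 9: a1=1.266, a2=0.000, a3=0.000, a0=1.266; τ=−ln(0.4782)/1.266=0.583 → t=4.638; u2·a0=0.3831·1.266=0.485 ≤ a1=1.266 → R1 fires; Y=20 Z=0 A=7 M=2
Draw 10: a1=0.844, a2=0.000, a3=0.000, a0=0.844; τ=−ln(0.3631)/0.844=1.200 → t=5.838; u2·a0=0.1102·0.844=0.093 ≤ a1=0.844 → R1 fires; Y=22 Z=0 A=8 M=1
Draw 11: a1=0.422, a2=0.000, a3=0.000, a0=0.422; τ=−ln(0.1289)/0.422=4.855 → t=10.693 > T=8.06: stop.
Read off Z at T=8.06: 0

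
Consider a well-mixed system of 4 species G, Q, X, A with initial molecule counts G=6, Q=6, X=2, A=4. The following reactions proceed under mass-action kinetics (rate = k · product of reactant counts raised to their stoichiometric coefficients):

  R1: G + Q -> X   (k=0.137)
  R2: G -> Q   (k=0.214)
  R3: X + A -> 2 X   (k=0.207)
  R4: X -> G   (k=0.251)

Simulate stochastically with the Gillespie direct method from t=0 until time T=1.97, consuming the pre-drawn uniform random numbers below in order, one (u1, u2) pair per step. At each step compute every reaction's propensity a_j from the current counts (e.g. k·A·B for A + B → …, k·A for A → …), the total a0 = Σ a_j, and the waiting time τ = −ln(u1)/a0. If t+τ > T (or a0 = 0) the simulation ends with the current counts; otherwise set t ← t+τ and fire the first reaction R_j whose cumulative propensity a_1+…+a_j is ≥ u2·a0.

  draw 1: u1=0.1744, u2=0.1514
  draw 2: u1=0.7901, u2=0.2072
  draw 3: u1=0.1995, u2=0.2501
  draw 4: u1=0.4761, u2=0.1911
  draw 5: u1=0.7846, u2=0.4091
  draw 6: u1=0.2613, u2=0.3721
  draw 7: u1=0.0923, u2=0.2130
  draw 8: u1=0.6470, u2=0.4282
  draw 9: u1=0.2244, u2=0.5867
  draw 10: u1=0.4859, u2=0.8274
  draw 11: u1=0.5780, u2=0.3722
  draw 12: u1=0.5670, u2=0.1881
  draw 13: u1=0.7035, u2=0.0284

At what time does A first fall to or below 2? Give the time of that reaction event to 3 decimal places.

t=0.000: G=6 Q=6 X=2 A=4
Draw 1: a1=4.932, a2=1.284, a3=1.656, a4=0.502, a0=8.374; τ=−ln(0.1744)/8.374=0.209 → t=0.209; u2·a0=0.1514·8.374=1.268 ≤ a1=4.932 → R1 fires; G=5 Q=5 X=3 A=4
Draw 2: a1=3.425, a2=1.070, a3=2.484, a4=0.753, a0=7.732; τ=−ln(0.7901)/7.732=0.030 → t=0.239; u2·a0=0.2072·7.732=1.602 ≤ a1=3.425 → R1 fires; G=4 Q=4 X=4 A=4
Draw 3: a1=2.192, a2=0.856, a3=3.312, a4=1.004, a0=7.364; τ=−ln(0.1995)/7.364=0.219 → t=0.458; u2·a0=0.2501·7.364=1.842 ≤ a1=2.192 → R1 fires; G=3 Q=3 X=5 A=4
Draw 4: a1=1.233, a2=0.642, a3=4.140, a4=1.255, a0=7.270; τ=−ln(0.4761)/7.270=0.102 → t=0.560; u2·a0=0.1911·7.270=1.389; a1=1.233 < 1.389 ≤ a1+a2=1.875 → R2 fires; G=2 Q=4 X=5 A=4
Draw 5: a1=1.096, a2=0.428, a3=4.140, a4=1.255, a0=6.919; τ=−ln(0.7846)/6.919=0.035 → t=0.595; u2·a0=0.4091·6.919=2.831; a1+a2=1.524 < 2.831 ≤ a1+…+a3=5.664 → R3 fires; G=2 Q=4 X=6 A=3
Draw 6: a1=1.096, a2=0.428, a3=3.726, a4=1.506, a0=6.756; τ=−ln(0.2613)/6.756=0.199 → t=0.794; u2·a0=0.3721·6.756=2.514; a1+a2=1.524 < 2.514 ≤ a1+…+a3=5.250 → R3 fires; G=2 Q=4 X=7 A=2
Draw 7: a1=1.096, a2=0.428, a3=2.898, a4=1.757, a0=6.179; τ=−ln(0.0923)/6.179=0.386 → t=1.179; u2·a0=0.2130·6.179=1.316; a1=1.096 < 1.316 ≤ a1+a2=1.524 → R2 fires; G=1 Q=5 X=7 A=2
Draw 8: a1=0.685, a2=0.214, a3=2.898, a4=1.757, a0=5.554; τ=−ln(0.6470)/5.554=0.078 → t=1.258; u2·a0=0.4282·5.554=2.378; a1+a2=0.899 < 2.378 ≤ a1+…+a3=3.797 → R3 fires; G=1 Q=5 X=8 A=1
Draw 9: a1=0.685, a2=0.214, a3=1.656, a4=2.008, a0=4.563; τ=−ln(0.2244)/4.563=0.327 → t=1.585; u2·a0=0.5867·4.563=2.677; a1+…+a3=2.555 < 2.677 ≤ a1+…+a4=4.563 → R4 fires; G=2 Q=5 X=7 A=1
Draw 10: a1=1.370, a2=0.428, a3=1.449, a4=1.757, a0=5.004; τ=−ln(0.4859)/5.004=0.144 → t=1.729; u2·a0=0.8274·5.004=4.140; a1+…+a3=3.247 < 4.140 ≤ a1+…+a4=5.004 → R4 fires; G=3 Q=5 X=6 A=1
Draw 11: a1=2.055, a2=0.642, a3=1.242, a4=1.506, a0=5.445; τ=−ln(0.5780)/5.445=0.101 → t=1.830; u2·a0=0.3722·5.445=2.027 ≤ a1=2.055 → R1 fires; G=2 Q=4 X=7 A=1
Draw 12: a1=1.096, a2=0.428, a3=1.449, a4=1.757, a0=4.730; τ=−ln(0.5670)/4.730=0.120 → t=1.950; u2·a0=0.1881·4.730=0.890 ≤ a1=1.096 → R1 fires; G=1 Q=3 X=8 A=1
Draw 13: a1=0.411, a2=0.214, a3=1.656, a4=2.008, a0=4.289; τ=−ln(0.7035)/4.289=0.082 → t=2.032 > T=1.97: stop.
A first becomes ≤ 2 when it reaches 2 at the event at t=0.794.

Threshold first reached at t = 0.794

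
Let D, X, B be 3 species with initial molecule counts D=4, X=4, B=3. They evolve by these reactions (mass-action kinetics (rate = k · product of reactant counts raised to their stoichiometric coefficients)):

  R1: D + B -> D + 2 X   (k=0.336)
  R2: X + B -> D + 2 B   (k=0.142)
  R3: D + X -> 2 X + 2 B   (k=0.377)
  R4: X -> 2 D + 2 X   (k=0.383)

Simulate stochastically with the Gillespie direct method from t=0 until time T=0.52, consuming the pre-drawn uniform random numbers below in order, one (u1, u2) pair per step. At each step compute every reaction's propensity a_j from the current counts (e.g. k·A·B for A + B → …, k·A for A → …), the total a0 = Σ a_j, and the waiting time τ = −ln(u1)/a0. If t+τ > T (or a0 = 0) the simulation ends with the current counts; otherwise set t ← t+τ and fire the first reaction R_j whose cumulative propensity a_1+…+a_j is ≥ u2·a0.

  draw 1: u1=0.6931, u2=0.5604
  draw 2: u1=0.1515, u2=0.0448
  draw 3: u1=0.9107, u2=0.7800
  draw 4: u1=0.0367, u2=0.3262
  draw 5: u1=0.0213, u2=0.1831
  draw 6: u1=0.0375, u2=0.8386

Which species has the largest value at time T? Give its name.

Dominant species at T: X

t=0.000: D=4 X=4 B=3
Draw 1: a1=4.032, a2=1.704, a3=6.032, a4=1.532, a0=13.300; τ=−ln(0.6931)/13.300=0.028 → t=0.028; u2·a0=0.5604·13.300=7.453; a1+a2=5.736 < 7.453 ≤ a1+…+a3=11.768 → R3 fires; D=3 X=5 B=5
Draw 2: a1=5.040, a2=3.550, a3=5.655, a4=1.915, a0=16.160; τ=−ln(0.1515)/16.160=0.117 → t=0.144; u2·a0=0.0448·16.160=0.724 ≤ a1=5.040 → R1 fires; D=3 X=7 B=4
Draw 3: a1=4.032, a2=3.976, a3=7.917, a4=2.681, a0=18.606; τ=−ln(0.9107)/18.606=0.005 → t=0.149; u2·a0=0.7800·18.606=14.513; a1+a2=8.008 < 14.513 ≤ a1+…+a3=15.925 → R3 fires; D=2 X=8 B=6
Draw 4: a1=4.032, a2=6.816, a3=6.032, a4=3.064, a0=19.944; τ=−ln(0.0367)/19.944=0.166 → t=0.315; u2·a0=0.3262·19.944=6.506; a1=4.032 < 6.506 ≤ a1+a2=10.848 → R2 fires; D=3 X=7 B=7
Draw 5: a1=7.056, a2=6.958, a3=7.917, a4=2.681, a0=24.612; τ=−ln(0.0213)/24.612=0.156 → t=0.471; u2·a0=0.1831·24.612=4.506 ≤ a1=7.056 → R1 fires; D=3 X=9 B=6
Draw 6: a1=6.048, a2=7.668, a3=10.179, a4=3.447, a0=27.342; τ=−ln(0.0375)/27.342=0.120 → t=0.592 > T=0.52: stop.
At T=0.52: D=3 X=9 B=6; the largest is X.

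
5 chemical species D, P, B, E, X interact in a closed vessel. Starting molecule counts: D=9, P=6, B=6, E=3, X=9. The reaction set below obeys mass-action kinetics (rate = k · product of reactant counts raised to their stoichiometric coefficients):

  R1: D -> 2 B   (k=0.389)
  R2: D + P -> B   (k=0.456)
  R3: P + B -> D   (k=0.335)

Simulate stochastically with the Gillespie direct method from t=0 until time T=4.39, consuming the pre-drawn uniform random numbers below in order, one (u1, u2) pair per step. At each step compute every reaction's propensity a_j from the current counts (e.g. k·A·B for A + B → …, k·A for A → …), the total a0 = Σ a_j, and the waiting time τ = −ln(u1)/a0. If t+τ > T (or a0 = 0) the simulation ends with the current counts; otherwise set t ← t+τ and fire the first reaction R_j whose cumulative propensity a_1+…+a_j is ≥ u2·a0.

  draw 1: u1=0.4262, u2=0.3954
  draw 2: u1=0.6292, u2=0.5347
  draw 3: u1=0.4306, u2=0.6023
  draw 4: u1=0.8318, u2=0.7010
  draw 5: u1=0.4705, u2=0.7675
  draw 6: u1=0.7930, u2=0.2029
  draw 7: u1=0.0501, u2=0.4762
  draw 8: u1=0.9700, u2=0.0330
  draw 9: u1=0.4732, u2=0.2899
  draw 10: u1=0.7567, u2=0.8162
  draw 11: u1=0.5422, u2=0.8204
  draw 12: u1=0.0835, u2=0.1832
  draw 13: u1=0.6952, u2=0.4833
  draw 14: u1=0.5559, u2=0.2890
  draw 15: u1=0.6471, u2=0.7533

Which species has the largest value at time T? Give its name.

t=0.000: D=9 P=6 B=6 E=3 X=9
Draw 1: a1=3.501, a2=24.624, a3=12.060, a0=40.185; τ=−ln(0.4262)/40.185=0.021 → t=0.021; u2·a0=0.3954·40.185=15.889; a1=3.501 < 15.889 ≤ a1+a2=28.125 → R2 fires; D=8 P=5 B=7 E=3 X=9
Draw 2: a1=3.112, a2=18.240, a3=11.725, a0=33.077; τ=−ln(0.6292)/33.077=0.014 → t=0.035; u2·a0=0.5347·33.077=17.686; a1=3.112 < 17.686 ≤ a1+a2=21.352 → R2 fires; D=7 P=4 B=8 E=3 X=9
Draw 3: a1=2.723, a2=12.768, a3=10.720, a0=26.211; τ=−ln(0.4306)/26.211=0.032 → t=0.067; u2·a0=0.6023·26.211=15.787; a1+a2=15.491 < 15.787 ≤ a1+…+a3=26.211 → R3 fires; D=8 P=3 B=7 E=3 X=9
Draw 4: a1=3.112, a2=10.944, a3=7.035, a0=21.091; τ=−ln(0.8318)/21.091=0.009 → t=0.076; u2·a0=0.7010·21.091=14.785; a1+a2=14.056 < 14.785 ≤ a1+…+a3=21.091 → R3 fires; D=9 P=2 B=6 E=3 X=9
Draw 5: a1=3.501, a2=8.208, a3=4.020, a0=15.729; τ=−ln(0.4705)/15.729=0.048 → t=0.124; u2·a0=0.7675·15.729=12.072; a1+a2=11.709 < 12.072 ≤ a1+…+a3=15.729 → R3 fires; D=10 P=1 B=5 E=3 X=9
Draw 6: a1=3.890, a2=4.560, a3=1.675, a0=10.125; τ=−ln(0.7930)/10.125=0.023 → t=0.147; u2·a0=0.2029·10.125=2.054 ≤ a1=3.890 → R1 fires; D=9 P=1 B=7 E=3 X=9
Draw 7: a1=3.501, a2=4.104, a3=2.345, a0=9.950; τ=−ln(0.0501)/9.950=0.301 → t=0.448; u2·a0=0.4762·9.950=4.738; a1=3.501 < 4.738 ≤ a1+a2=7.605 → R2 fires; D=8 P=0 B=8 E=3 X=9
Draw 8: a1=3.112, a2=0.000, a3=0.000, a0=3.112; τ=−ln(0.9700)/3.112=0.010 → t=0.458; u2·a0=0.0330·3.112=0.103 ≤ a1=3.112 → R1 fires; D=7 P=0 B=10 E=3 X=9
Draw 9: a1=2.723, a2=0.000, a3=0.000, a0=2.723; τ=−ln(0.4732)/2.723=0.275 → t=0.732; u2·a0=0.2899·2.723=0.789 ≤ a1=2.723 → R1 fires; D=6 P=0 B=12 E=3 X=9
Draw 10: a1=2.334, a2=0.000, a3=0.000, a0=2.334; τ=−ln(0.7567)/2.334=0.119 → t=0.852; u2·a0=0.8162·2.334=1.905 ≤ a1=2.334 → R1 fires; D=5 P=0 B=14 E=3 X=9
Draw 11: a1=1.945, a2=0.000, a3=0.000, a0=1.945; τ=−ln(0.5422)/1.945=0.315 → t=1.167; u2·a0=0.8204·1.945=1.596 ≤ a1=1.945 → R1 fires; D=4 P=0 B=16 E=3 X=9
Draw 12: a1=1.556, a2=0.000, a3=0.000, a0=1.556; τ=−ln(0.0835)/1.556=1.596 → t=2.762; u2·a0=0.1832·1.556=0.285 ≤ a1=1.556 → R1 fires; D=3 P=0 B=18 E=3 X=9
Draw 13: a1=1.167, a2=0.000, a3=0.000, a0=1.167; τ=−ln(0.6952)/1.167=0.312 → t=3.074; u2·a0=0.4833·1.167=0.564 ≤ a1=1.167 → R1 fires; D=2 P=0 B=20 E=3 X=9
Draw 14: a1=0.778, a2=0.000, a3=0.000, a0=0.778; τ=−ln(0.5559)/0.778=0.755 → t=3.829; u2·a0=0.2890·0.778=0.225 ≤ a1=0.778 → R1 fires; D=1 P=0 B=22 E=3 X=9
Draw 15: a1=0.389, a2=0.000, a3=0.000, a0=0.389; τ=−ln(0.6471)/0.389=1.119 → t=4.947 > T=4.39: stop.
At T=4.39: D=1 P=0 B=22 E=3 X=9; the largest is B.

Dominant species at T: B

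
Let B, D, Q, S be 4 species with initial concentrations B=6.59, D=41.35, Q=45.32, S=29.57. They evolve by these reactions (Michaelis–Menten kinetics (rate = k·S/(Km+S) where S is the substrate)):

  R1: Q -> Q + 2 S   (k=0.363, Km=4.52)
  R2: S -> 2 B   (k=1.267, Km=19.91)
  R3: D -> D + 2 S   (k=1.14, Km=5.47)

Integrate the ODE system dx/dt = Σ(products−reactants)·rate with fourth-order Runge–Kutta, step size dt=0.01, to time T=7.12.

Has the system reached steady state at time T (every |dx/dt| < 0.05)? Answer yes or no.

Steady state at T: no

RK4 with dt=0.01: 712 steps to T=7.12. Trajectory (selected grid times):
t=0.00: B=6.59 D=41.35 Q=45.32 S=29.57
t=0.79: B=7.80 D=41.35 Q=45.32 S=31.08
t=1.58: B=9.03 D=41.35 Q=45.32 S=32.57
t=2.37: B=10.28 D=41.35 Q=45.32 S=34.06
t=3.16: B=11.56 D=41.35 Q=45.32 S=35.54
t=3.96: B=12.86 D=41.35 Q=45.32 S=37.02
t=4.75: B=14.18 D=41.35 Q=45.32 S=38.48
t=5.54: B=15.50 D=41.35 Q=45.32 S=39.93
t=6.33: B=16.85 D=41.35 Q=45.32 S=41.37
t=7.12: B=18.21 D=41.35 Q=45.32 S=42.80
Rates at T: R1=0.3301, R2=0.8647, R3=1.0068
dx/dt at T (Σ net stoichiometry × rate): B=+1.7295, D=+0.0000, Q=+0.0000, S=+1.8091
Largest |dx/dt| is |+1.8091| (S) ≥ 0.05 → not steady.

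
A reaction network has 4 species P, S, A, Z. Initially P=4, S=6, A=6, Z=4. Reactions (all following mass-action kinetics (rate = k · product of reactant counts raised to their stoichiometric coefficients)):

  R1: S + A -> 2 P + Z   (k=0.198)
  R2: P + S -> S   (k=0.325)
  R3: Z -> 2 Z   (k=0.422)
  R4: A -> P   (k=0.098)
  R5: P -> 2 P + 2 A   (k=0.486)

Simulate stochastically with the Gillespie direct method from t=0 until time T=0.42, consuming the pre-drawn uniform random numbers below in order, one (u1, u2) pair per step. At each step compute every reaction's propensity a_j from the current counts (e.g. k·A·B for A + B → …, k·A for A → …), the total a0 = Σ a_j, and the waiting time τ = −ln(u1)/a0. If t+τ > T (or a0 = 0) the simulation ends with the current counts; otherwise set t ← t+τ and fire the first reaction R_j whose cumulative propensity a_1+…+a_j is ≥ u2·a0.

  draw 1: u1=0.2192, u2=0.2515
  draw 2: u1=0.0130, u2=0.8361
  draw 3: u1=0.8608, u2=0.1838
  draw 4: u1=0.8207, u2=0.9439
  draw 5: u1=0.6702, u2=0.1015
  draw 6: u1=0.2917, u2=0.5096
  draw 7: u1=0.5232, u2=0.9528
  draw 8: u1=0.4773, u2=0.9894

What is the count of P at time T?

P at T = 12

t=0.000: P=4 S=6 A=6 Z=4
Draw 1: a1=7.128, a2=7.800, a3=1.688, a4=0.588, a5=1.944, a0=19.148; τ=−ln(0.2192)/19.148=0.079 → t=0.079; u2·a0=0.2515·19.148=4.816 ≤ a1=7.128 → R1 fires; P=6 S=5 A=5 Z=5
Draw 2: a1=4.950, a2=9.750, a3=2.110, a4=0.490, a5=2.916, a0=20.216; τ=−ln(0.0130)/20.216=0.215 → t=0.294; u2·a0=0.8361·20.216=16.903; a1+…+a3=16.810 < 16.903 ≤ a1+…+a4=17.300 → R4 fires; P=7 S=5 A=4 Z=5
Draw 3: a1=3.960, a2=11.375, a3=2.110, a4=0.392, a5=3.402, a0=21.239; τ=−ln(0.8608)/21.239=0.007 → t=0.301; u2·a0=0.1838·21.239=3.904 ≤ a1=3.960 → R1 fires; P=9 S=4 A=3 Z=6
Draw 4: a1=2.376, a2=11.700, a3=2.532, a4=0.294, a5=4.374, a0=21.276; τ=−ln(0.8207)/21.276=0.009 → t=0.310; u2·a0=0.9439·21.276=20.082; a1+…+a4=16.902 < 20.082 ≤ a1+…+a5=21.276 → R5 fires; P=10 S=4 A=5 Z=6
Draw 5: a1=3.960, a2=13.000, a3=2.532, a4=0.490, a5=4.860, a0=24.842; τ=−ln(0.6702)/24.842=0.016 → t=0.327; u2·a0=0.1015·24.842=2.521 ≤ a1=3.960 → R1 fires; P=12 S=3 A=4 Z=7
Draw 6: a1=2.376, a2=11.700, a3=2.954, a4=0.392, a5=5.832, a0=23.254; τ=−ln(0.2917)/23.254=0.053 → t=0.380; u2·a0=0.5096·23.254=11.850; a1=2.376 < 11.850 ≤ a1+a2=14.076 → R2 fires; P=11 S=3 A=4 Z=7
Draw 7: a1=2.376, a2=10.725, a3=2.954, a4=0.392, a5=5.346, a0=21.793; τ=−ln(0.5232)/21.793=0.030 → t=0.409; u2·a0=0.9528·21.793=20.764; a1+…+a4=16.447 < 20.764 ≤ a1+…+a5=21.793 → R5 fires; P=12 S=3 A=6 Z=7
Draw 8: a1=3.564, a2=11.700, a3=2.954, a4=0.588, a5=5.832, a0=24.638; τ=−ln(0.4773)/24.638=0.030 → t=0.439 > T=0.42: stop.
Read off P at T=0.42: 12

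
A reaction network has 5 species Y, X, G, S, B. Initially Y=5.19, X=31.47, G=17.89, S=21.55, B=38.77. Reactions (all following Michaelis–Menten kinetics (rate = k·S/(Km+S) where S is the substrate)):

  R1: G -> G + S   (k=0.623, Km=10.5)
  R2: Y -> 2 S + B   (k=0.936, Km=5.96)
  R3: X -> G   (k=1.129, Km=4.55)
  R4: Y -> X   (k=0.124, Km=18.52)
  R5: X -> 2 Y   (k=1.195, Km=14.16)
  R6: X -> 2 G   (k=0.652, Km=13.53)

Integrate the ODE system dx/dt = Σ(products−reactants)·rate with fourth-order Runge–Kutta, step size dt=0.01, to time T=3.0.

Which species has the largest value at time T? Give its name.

RK4 with dt=0.01: 300 steps to T=3.0. Trajectory (selected grid times):
t=0.00: Y=5.19 X=31.47 G=17.89 S=21.55 B=38.77
t=0.33: Y=5.58 X=30.73 G=18.51 S=21.97 B=38.92
t=0.67: Y=5.96 X=29.98 G=19.16 S=22.42 B=39.07
t=1.00: Y=6.33 X=29.25 G=19.77 S=22.87 B=39.23
t=1.33: Y=6.69 X=28.53 G=20.39 S=23.33 B=39.39
t=1.67: Y=7.05 X=27.79 G=21.02 S=23.81 B=39.56
t=2.00: Y=7.39 X=27.08 G=21.63 S=24.28 B=39.73
t=2.33: Y=7.72 X=26.37 G=22.23 S=24.77 B=39.90
t=2.67: Y=8.05 X=25.65 G=22.85 S=25.28 B=40.08
t=3.00: Y=8.36 X=24.95 G=23.44 S=25.78 B=40.26
At T=3.0: Y=8.36 X=24.95 G=23.44 S=25.78 B=40.26; the largest is B.

Dominant species at T: B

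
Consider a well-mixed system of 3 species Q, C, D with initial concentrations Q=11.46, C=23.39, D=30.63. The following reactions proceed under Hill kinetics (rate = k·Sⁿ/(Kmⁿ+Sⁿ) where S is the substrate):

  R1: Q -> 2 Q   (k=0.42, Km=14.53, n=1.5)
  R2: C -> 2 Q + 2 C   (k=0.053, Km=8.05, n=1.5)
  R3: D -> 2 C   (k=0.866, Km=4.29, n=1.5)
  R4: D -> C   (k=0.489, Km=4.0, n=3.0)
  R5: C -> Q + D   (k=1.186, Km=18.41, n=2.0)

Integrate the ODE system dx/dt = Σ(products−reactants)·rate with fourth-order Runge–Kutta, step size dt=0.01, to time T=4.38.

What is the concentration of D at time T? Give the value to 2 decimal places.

RK4 with dt=0.01: 438 steps to T=4.38. Trajectory (selected grid times):
t=0.00: Q=11.46 C=23.39 D=30.63
t=0.49: Q=11.95 C=24.09 D=30.35
t=0.97: Q=12.45 C=24.78 D=30.09
t=1.46: Q=12.96 C=25.46 D=29.82
t=1.95: Q=13.49 C=26.14 D=29.57
t=2.43: Q=14.01 C=26.80 D=29.32
t=2.92: Q=14.55 C=27.47 D=29.08
t=3.41: Q=15.11 C=28.13 D=28.84
t=3.89: Q=15.66 C=28.77 D=28.62
t=4.38: Q=16.23 C=29.42 D=28.39
Read off D at T=4.38: 28.39

D at T = 28.39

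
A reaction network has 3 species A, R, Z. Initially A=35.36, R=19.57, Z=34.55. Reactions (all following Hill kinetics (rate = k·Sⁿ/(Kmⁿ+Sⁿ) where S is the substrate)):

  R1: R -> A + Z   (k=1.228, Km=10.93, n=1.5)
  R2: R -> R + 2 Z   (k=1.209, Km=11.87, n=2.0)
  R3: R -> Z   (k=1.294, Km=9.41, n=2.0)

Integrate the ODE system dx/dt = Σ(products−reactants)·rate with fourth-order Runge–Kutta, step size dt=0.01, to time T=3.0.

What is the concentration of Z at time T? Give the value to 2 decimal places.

RK4 with dt=0.01: 300 steps to T=3.0. Trajectory (selected grid times):
t=0.00: A=35.36 R=19.57 Z=34.55
t=0.33: A=35.64 R=18.94 Z=35.76
t=0.67: A=35.93 R=18.30 Z=36.98
t=1.00: A=36.21 R=17.69 Z=38.15
t=1.33: A=36.48 R=17.09 Z=39.29
t=1.67: A=36.75 R=16.48 Z=40.45
t=2.00: A=37.01 R=15.90 Z=41.55
t=2.33: A=37.27 R=15.33 Z=42.62
t=2.67: A=37.53 R=14.76 Z=43.70
t=3.00: A=37.77 R=14.22 Z=44.72
Read off Z at T=3.0: 44.72

Z at T = 44.72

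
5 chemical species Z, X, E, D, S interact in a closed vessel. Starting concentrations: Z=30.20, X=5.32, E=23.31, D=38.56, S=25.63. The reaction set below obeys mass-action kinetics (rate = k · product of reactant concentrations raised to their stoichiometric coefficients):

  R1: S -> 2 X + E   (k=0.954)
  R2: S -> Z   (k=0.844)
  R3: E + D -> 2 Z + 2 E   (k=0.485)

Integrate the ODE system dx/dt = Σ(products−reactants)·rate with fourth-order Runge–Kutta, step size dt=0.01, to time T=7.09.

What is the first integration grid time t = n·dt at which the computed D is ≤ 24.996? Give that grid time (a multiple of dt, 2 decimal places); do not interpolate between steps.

Threshold first reached at t = 0.03

RK4 with dt=0.01: 709 steps to T=7.09. Trajectory (selected grid times):
t=0.00: Z=30.20 X=5.32 E=23.31 D=38.56 S=25.63
t=0.02: Z=49.02 X=6.28 E=32.99 D=29.36 S=24.72
t=0.03: Z=58.50 X=6.75 E=37.86 D=24.73 S=24.28
t=0.79: Z=116.44 X=25.95 E=72.18 D=0.00 S=6.19
t=1.58: Z=118.65 X=30.93 E=74.68 D=0.00 S=1.50
t=2.36: Z=119.18 X=32.13 E=75.27 D=0.00 S=0.37
t=3.15: Z=119.31 X=32.42 E=75.42 D=0.00 S=0.09
t=3.94: Z=119.34 X=32.50 E=75.46 D=0.00 S=0.02
t=4.73: Z=119.35 X=32.51 E=75.47 D=0.00 S=0.01
t=5.51: Z=119.35 X=32.52 E=75.47 D=0.00 S=0.00
t=6.30: Z=119.35 X=32.52 E=75.47 D=0.00 S=0.00
t=7.09: Z=119.35 X=32.52 E=75.47 D=0.00 S=0.00
D(0.02)=29.362 > 24.996 but D(0.03)=24.726 ≤ 24.996, so the first grid time is t=0.03.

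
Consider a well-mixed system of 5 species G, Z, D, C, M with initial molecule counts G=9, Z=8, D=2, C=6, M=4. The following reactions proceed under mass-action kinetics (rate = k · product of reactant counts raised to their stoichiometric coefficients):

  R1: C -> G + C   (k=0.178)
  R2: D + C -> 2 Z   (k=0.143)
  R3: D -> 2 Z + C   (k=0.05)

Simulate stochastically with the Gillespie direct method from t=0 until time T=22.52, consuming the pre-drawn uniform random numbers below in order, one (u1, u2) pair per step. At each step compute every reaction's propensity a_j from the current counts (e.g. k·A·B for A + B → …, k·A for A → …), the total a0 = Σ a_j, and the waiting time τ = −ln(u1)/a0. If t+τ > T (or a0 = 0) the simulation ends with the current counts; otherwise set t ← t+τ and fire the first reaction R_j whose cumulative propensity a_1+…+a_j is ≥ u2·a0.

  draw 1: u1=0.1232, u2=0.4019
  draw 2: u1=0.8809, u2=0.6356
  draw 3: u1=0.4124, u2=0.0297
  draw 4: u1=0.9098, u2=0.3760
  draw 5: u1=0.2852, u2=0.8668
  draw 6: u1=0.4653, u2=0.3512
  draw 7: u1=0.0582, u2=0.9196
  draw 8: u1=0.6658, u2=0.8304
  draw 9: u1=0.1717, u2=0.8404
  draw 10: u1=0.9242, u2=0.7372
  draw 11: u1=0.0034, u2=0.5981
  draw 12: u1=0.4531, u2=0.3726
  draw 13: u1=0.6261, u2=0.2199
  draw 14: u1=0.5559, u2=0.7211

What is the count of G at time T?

G at T = 20

t=0.000: G=9 Z=8 D=2 C=6 M=4
Draw 1: a1=1.068, a2=1.716, a3=0.100, a0=2.884; τ=−ln(0.1232)/2.884=0.726 → t=0.726; u2·a0=0.4019·2.884=1.159; a1=1.068 < 1.159 ≤ a1+a2=2.784 → R2 fires; G=9 Z=10 D=1 C=5 M=4
Draw 2: a1=0.890, a2=0.715, a3=0.050, a0=1.655; τ=−ln(0.8809)/1.655=0.077 → t=0.803; u2·a0=0.6356·1.655=1.052; a1=0.890 < 1.052 ≤ a1+a2=1.605 → R2 fires; G=9 Z=12 D=0 C=4 M=4
Draw 3: a1=0.712, a2=0.000, a3=0.000, a0=0.712; τ=−ln(0.4124)/0.712=1.244 → t=2.047; u2·a0=0.0297·0.712=0.021 ≤ a1=0.712 → R1 fires; G=10 Z=12 D=0 C=4 M=4
Draw 4: a1=0.712, a2=0.000, a3=0.000, a0=0.712; τ=−ln(0.9098)/0.712=0.133 → t=2.179; u2·a0=0.3760·0.712=0.268 ≤ a1=0.712 → R1 fires; G=11 Z=12 D=0 C=4 M=4
Draw 5: a1=0.712, a2=0.000, a3=0.000, a0=0.712; τ=−ln(0.2852)/0.712=1.762 → t=3.942; u2·a0=0.8668·0.712=0.617 ≤ a1=0.712 → R1 fires; G=12 Z=12 D=0 C=4 M=4
Draw 6: a1=0.712, a2=0.000, a3=0.000, a0=0.712; τ=−ln(0.4653)/0.712=1.075 → t=5.016; u2·a0=0.3512·0.712=0.250 ≤ a1=0.712 → R1 fires; G=13 Z=12 D=0 C=4 M=4
Draw 7: a1=0.712, a2=0.000, a3=0.000, a0=0.712; τ=−ln(0.0582)/0.712=3.994 → t=9.010; u2·a0=0.9196·0.712=0.655 ≤ a1=0.712 → R1 fires; G=14 Z=12 D=0 C=4 M=4
Draw 8: a1=0.712, a2=0.000, a3=0.000, a0=0.712; τ=−ln(0.6658)/0.712=0.571 → t=9.582; u2·a0=0.8304·0.712=0.591 ≤ a1=0.712 → R1 fires; G=15 Z=12 D=0 C=4 M=4
Draw 9: a1=0.712, a2=0.000, a3=0.000, a0=0.712; τ=−ln(0.1717)/0.712=2.475 → t=12.056; u2·a0=0.8404·0.712=0.598 ≤ a1=0.712 → R1 fires; G=16 Z=12 D=0 C=4 M=4
Draw 10: a1=0.712, a2=0.000, a3=0.000, a0=0.712; τ=−ln(0.9242)/0.712=0.111 → t=12.167; u2·a0=0.7372·0.712=0.525 ≤ a1=0.712 → R1 fires; G=17 Z=12 D=0 C=4 M=4
Draw 11: a1=0.712, a2=0.000, a3=0.000, a0=0.712; τ=−ln(0.0034)/0.712=7.983 → t=20.150; u2·a0=0.5981·0.712=0.426 ≤ a1=0.712 → R1 fires; G=18 Z=12 D=0 C=4 M=4
Draw 12: a1=0.712, a2=0.000, a3=0.000, a0=0.712; τ=−ln(0.4531)/0.712=1.112 → t=21.262; u2·a0=0.3726·0.712=0.265 ≤ a1=0.712 → R1 fires; G=19 Z=12 D=0 C=4 M=4
Draw 13: a1=0.712, a2=0.000, a3=0.000, a0=0.712; τ=−ln(0.6261)/0.712=0.658 → t=21.920; u2·a0=0.2199·0.712=0.157 ≤ a1=0.712 → R1 fires; G=20 Z=12 D=0 C=4 M=4
Draw 14: a1=0.712, a2=0.000, a3=0.000, a0=0.712; τ=−ln(0.5559)/0.712=0.825 → t=22.744 > T=22.52: stop.
Read off G at T=22.52: 20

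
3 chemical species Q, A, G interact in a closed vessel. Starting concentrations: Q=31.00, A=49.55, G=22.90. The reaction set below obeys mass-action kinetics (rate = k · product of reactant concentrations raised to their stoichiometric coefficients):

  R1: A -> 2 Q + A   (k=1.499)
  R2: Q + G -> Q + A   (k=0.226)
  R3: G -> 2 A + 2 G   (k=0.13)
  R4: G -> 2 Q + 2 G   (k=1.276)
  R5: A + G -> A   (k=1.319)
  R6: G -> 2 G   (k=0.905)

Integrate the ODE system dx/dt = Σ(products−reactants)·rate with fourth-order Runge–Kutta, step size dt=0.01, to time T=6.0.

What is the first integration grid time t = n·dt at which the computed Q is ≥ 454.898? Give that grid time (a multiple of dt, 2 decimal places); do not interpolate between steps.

Threshold first reached at t = 2.72

RK4 with dt=0.01: 600 steps to T=6.0. Trajectory (selected grid times):
t=0.00: Q=31.00 A=49.55 G=22.90
t=0.67: Q=136.22 A=52.03 G=0.00
t=1.33: Q=239.17 A=52.03 G=0.00
t=2.00: Q=343.69 A=52.03 G=0.00
t=2.67: Q=448.20 A=52.03 G=0.00
t=2.71: Q=454.44 A=52.03 G=0.00
t=2.72: Q=456.00 A=52.03 G=0.00
t=3.33: Q=551.16 A=52.03 G=0.00
t=4.00: Q=655.67 A=52.03 G=0.00
t=4.67: Q=760.19 A=52.03 G=0.00
t=5.33: Q=863.15 A=52.03 G=0.00
t=6.00: Q=967.66 A=52.03 G=0.00
Q(2.71)=454.444 < 454.898 but Q(2.72)=456.004 ≥ 454.898, so the first grid time is t=2.72.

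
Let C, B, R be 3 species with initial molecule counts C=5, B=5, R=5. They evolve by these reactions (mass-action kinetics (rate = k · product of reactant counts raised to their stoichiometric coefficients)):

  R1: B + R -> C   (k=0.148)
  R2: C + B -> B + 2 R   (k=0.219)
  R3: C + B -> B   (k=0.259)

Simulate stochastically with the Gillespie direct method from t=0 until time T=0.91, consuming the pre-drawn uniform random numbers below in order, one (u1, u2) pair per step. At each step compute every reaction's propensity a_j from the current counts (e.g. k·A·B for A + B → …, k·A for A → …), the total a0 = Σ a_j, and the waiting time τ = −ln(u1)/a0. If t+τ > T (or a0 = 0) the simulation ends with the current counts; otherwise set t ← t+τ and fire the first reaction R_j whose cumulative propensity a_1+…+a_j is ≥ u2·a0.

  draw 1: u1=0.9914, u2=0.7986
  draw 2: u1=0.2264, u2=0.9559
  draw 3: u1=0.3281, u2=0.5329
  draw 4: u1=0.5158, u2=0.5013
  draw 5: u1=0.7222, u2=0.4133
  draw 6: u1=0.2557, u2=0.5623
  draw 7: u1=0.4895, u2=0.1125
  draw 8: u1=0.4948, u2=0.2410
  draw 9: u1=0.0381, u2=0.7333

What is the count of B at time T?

B at T = 2

t=0.000: C=5 B=5 R=5
Draw 1: a1=3.700, a2=5.475, a3=6.475, a0=15.650; τ=−ln(0.9914)/15.650=0.001 → t=0.001; u2·a0=0.7986·15.650=12.498; a1+a2=9.175 < 12.498 ≤ a1+…+a3=15.650 → R3 fires; C=4 B=5 R=5
Draw 2: a1=3.700, a2=4.380, a3=5.180, a0=13.260; τ=−ln(0.2264)/13.260=0.112 → t=0.113; u2·a0=0.9559·13.260=12.675; a1+a2=8.080 < 12.675 ≤ a1+…+a3=13.260 → R3 fires; C=3 B=5 R=5
Draw 3: a1=3.700, a2=3.285, a3=3.885, a0=10.870; τ=−ln(0.3281)/10.870=0.103 → t=0.215; u2·a0=0.5329·10.870=5.793; a1=3.700 < 5.793 ≤ a1+a2=6.985 → R2 fires; C=2 B=5 R=7
Draw 4: a1=5.180, a2=2.190, a3=2.590, a0=9.960; τ=−ln(0.5158)/9.960=0.066 → t=0.282; u2·a0=0.5013·9.960=4.993 ≤ a1=5.180 → R1 fires; C=3 B=4 R=6
Draw 5: a1=3.552, a2=2.628, a3=3.108, a0=9.288; τ=−ln(0.7222)/9.288=0.035 → t=0.317; u2·a0=0.4133·9.288=3.839; a1=3.552 < 3.839 ≤ a1+a2=6.180 → R2 fires; C=2 B=4 R=8
Draw 6: a1=4.736, a2=1.752, a3=2.072, a0=8.560; τ=−ln(0.2557)/8.560=0.159 → t=0.476; u2·a0=0.5623·8.560=4.813; a1=4.736 < 4.813 ≤ a1+a2=6.488 → R2 fires; C=1 B=4 R=10
Draw 7: a1=5.920, a2=0.876, a3=1.036, a0=7.832; τ=−ln(0.4895)/7.832=0.091 → t=0.567; u2·a0=0.1125·7.832=0.881 ≤ a1=5.920 → R1 fires; C=2 B=3 R=9
Draw 8: a1=3.996, a2=1.314, a3=1.554, a0=6.864; τ=−ln(0.4948)/6.864=0.103 → t=0.670; u2·a0=0.2410·6.864=1.654 ≤ a1=3.996 → R1 fires; C=3 B=2 R=8
Draw 9: a1=2.368, a2=1.314, a3=1.554, a0=5.236; τ=−ln(0.0381)/5.236=0.624 → t=1.294 > T=0.91: stop.
Read off B at T=0.91: 2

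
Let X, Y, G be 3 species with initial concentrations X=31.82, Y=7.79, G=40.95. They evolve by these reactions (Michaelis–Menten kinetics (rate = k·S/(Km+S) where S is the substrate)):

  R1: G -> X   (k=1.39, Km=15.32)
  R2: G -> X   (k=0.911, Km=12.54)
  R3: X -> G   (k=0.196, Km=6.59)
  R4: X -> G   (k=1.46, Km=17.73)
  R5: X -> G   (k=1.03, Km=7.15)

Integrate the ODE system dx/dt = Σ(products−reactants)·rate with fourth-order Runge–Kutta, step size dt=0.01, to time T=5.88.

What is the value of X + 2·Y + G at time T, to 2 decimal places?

Check how each reaction changes W = X + 2·Y + G (weight of products minus weight of reactants):
R1: G -> X: (1·1) − (1·1) = 1 − 1 = 0
R2: G -> X: (1·1) − (1·1) = 1 − 1 = 0
R3: X -> G: (1·1) − (1·1) = 1 − 1 = 0
R4: X -> G: (1·1) − (1·1) = 1 − 1 = 0
R5: X -> G: (1·1) − (1·1) = 1 − 1 = 0
Every reaction leaves W unchanged, so W is conserved and no simulation is needed: W(T) = W(0) = 31.82 + 2·7.79 + 40.95 = 88.35

Value at T = 88.35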